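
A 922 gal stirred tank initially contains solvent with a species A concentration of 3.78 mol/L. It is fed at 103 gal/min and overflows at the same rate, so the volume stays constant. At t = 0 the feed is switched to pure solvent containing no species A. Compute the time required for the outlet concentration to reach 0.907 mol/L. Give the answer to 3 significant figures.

12.8 min

Species balance: V dC/dt = Q(C_in − C) ⇒ τ = V/Q = 8.9515 min.
C(t) = C_in + (C₀ − C_in) e^(−t/τ). Set C = 0.907 and solve for t:
e^(−t/τ) = (C − C_in)/(C₀ − C_in) = (0.907 − 0)/(3.78 − 0) = 0.23995
t = −τ ln(…) = 8.9515 × 1.4273 = 12.777 min.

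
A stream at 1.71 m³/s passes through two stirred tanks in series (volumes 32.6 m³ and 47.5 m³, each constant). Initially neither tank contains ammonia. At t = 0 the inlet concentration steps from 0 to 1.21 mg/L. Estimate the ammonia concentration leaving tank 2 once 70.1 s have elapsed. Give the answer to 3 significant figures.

Each tank obeys Vᵢ dCᵢ/dt = Q(Cᵢ₋₁ − Cᵢ), so τᵢ = Vᵢ/Q.
τ₁ = 32.6/1.71 = 19.064 s; τ₂ = 47.5/1.71 = 27.778 s.
Solving the cascade with C₁(0)=C₂(0)=0 gives C₂(t) = C_in[1 − (τ₁ e^(−t/τ₁) − τ₂ e^(−t/τ₂))/(τ₁ − τ₂)].
At t = 70.1: e^(−t/τ₁) = 0.025298, e^(−t/τ₂) = 0.080170.
C₂ = 1.21·[1 − (19.064·0.025298 − 27.778·0.080170)/(-8.7135)] = 1.21·0.79977 = 0.96773 mg/L.

0.968 mg/L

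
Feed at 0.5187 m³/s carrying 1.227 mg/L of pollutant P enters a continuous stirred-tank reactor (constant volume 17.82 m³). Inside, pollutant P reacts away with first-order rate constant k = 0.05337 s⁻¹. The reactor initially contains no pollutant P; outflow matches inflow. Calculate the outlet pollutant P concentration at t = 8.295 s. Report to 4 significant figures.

Accumulation = in − out − consumed: V dC/dt = Q C_in − Q C − k V C.
This is linear with rate a = Q/V + k = 0.0824777 s⁻¹.
C_ss = Q C_in/(Q + kV) = 0.433028 mg/L; C(t) = C_ss + (C₀ − C_ss) e^(−a t).
C(8.295) = 0.433028 + (-0.433028)·e^(−0.0824777·8.295) = 0.433028 + (-0.433028)·0.504517 = 0.214558 mg/L.

0.2146 mg/L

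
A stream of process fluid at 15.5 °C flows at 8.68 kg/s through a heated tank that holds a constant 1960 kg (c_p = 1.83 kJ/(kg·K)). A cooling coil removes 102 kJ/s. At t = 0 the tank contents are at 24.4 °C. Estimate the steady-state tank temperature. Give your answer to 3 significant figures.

9.08 °C

M c_p dT/dt = ṁ c_p (T_in − T) − Q̇.
At steady state dT/dt = 0 ⇒ T_ss = T_in − Q̇/(ṁ c_p) = 15.5 − 102/(8.68·1.83) = 9.0786 °C.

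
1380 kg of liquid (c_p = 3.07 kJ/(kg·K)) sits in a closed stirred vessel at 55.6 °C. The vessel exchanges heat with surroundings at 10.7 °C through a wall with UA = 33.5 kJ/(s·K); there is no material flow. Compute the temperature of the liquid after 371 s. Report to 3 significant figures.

Energy balance: M c_p dT/dt = −UA(T − T_amb).
dT/dt = (T_ss − T)/τ with T_ss = T_amb = 10.700 °C, τ = M c_p/UA = 1380·3.07/33.5 = 126.47 s.
T approaches T_ss exponentially: T(t) = T_ss + (T₀ − T_ss) e^(−t/τ).
T(371) = 10.700 + (44.900)·0.053205 = 13.089 °C.

13.1 °C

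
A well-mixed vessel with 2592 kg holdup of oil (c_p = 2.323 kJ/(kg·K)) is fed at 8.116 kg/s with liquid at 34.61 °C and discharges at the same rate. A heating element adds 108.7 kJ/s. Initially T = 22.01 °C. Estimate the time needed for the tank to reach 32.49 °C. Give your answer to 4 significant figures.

First-law balance (no shaft work): M c_p dT/dt = ṁ c_p (T_in − T) + 108.7.
τ = M/ṁ = 319.369 s; T_ss = T_in + Q̇/(ṁ c_p) = 40.3755 °C.
T(t) = T_ss + (T₀ − T_ss) e^(−t/τ). Set T = 32.49:
e^(−t/τ) = (32.49 − 40.3755)/(22.01 − 40.3755) = 0.429365
t = −319.369 · ln(0.429365) = 270.010 s.

270.0 s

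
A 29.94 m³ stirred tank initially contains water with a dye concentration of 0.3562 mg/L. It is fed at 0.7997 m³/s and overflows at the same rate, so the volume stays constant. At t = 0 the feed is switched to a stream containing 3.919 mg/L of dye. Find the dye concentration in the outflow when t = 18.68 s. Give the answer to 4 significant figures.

Mass balance on the solute (V constant): V dC/dt = Q(C_in − C).
Rewrite as dC/dt + C/τ = C_in/τ, τ = V/Q = 37.4390 s.
Integrating: C(t) = C_in + (C₀ − C_in) e^(−t/τ).
C(18.68) = 3.919 + (0.3562 − 3.919)·e^(−18.68/37.4390) = 3.919 + (-3.56280)·0.607171 = 1.75577 mg/L.

1.756 mg/L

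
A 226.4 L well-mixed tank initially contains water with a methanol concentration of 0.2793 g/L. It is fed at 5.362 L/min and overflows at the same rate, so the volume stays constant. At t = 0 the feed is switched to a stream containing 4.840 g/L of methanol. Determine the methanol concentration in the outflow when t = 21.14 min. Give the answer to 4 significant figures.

Mass balance on the solute (V constant): V dC/dt = Q(C_in − C).
Rewrite as dC/dt + C/τ = C_in/τ, τ = V/Q = 42.2231 min.
C approaches C_in exponentially: C(t) = C_in + (C₀ − C_in) e^(−t/τ).
C(21.14) = 4.840 + (0.2793 − 4.840)·e^(−21.14/42.2231) = 4.840 + (-4.56070)·0.606122 = 2.07566 g/L.

2.076 g/L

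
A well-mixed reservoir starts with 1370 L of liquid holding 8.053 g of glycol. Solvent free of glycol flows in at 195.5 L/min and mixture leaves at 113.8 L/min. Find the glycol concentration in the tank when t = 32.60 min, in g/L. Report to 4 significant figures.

Total volume: dV/dt = Q_in − Q_out = 81.7000 L/min, so V(t) = 1370 + 81.7000 t and V(32.60) = 4033.42 L.
Species balance (pure solvent in): dm/dt = −Q_out · m/V(t).
dm/m = −Q_out dt/(V₀ + 81.7000 t); integrating gives ln(m/m₀) = −(Q_out/(Q_in−Q_out)) ln(V/V₀).
m = m₀ (V₀/V)^(Q_out/(Q_in−Q_out)) = 8.053 × (1370/4033.42)^(1.39290) = 1.78959 g.
C = m/V = 1.78959/4033.42 = 0.000443690 g/L.

0.0004437 g/L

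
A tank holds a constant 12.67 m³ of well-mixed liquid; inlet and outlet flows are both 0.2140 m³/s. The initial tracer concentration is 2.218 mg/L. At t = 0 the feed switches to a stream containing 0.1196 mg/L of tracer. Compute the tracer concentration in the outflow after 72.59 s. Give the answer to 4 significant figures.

0.7354 mg/L

Transient balance on the dissolved component: V dC/dt = Q(C_in − C).
Time constant τ = V/Q = 12.67/0.2140 = 59.2056 s.
This is linear first-order; C(t) = C_in + (C₀ − C_in) e^(−t/τ).
C(72.59) = 0.1196 + (2.218 − 0.1196)·e^(−72.59/59.2056) = 0.1196 + (2.09840)·0.293445 = 0.735364 mg/L.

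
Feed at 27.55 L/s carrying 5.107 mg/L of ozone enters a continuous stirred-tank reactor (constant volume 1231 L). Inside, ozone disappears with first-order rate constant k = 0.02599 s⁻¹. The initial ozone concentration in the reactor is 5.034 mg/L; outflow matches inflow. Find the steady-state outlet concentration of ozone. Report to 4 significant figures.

2.363 mg/L

V dC/dt = Q(C_in − C) − k V C.
Steady state (dC/dt = 0): C_ss = Q C_in/(Q + kV) = C_in/(1 + kV/Q).
C_ss = 27.55·5.107/(27.55 + 0.02599·1231) = 140.698/59.5437 = 2.36293 mg/L.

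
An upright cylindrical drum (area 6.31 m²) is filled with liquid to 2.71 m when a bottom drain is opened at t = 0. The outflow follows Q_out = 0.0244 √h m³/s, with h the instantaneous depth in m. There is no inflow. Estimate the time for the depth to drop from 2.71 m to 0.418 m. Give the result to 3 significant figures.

517 s

A dh/dt = −Q_out = −0.0244 √h.
∫ h^(−1/2) dh = −(0.0244/A) ∫ dt, giving 2√h = 2√h₀ − (0.0244/A) t.
t = 2A(√h₀ − √h)/0.0244 = 2·6.31·(√2.71 − √0.418)/0.0244
  = 12.620 × (1.6462 − 0.64653) / 0.0244 = 517.05 s.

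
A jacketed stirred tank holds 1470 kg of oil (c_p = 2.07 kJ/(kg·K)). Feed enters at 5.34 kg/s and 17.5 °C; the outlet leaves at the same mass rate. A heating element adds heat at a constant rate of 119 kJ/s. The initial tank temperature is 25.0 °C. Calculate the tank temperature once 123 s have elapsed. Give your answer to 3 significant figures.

M c_p dT/dt = ṁ c_p (T_in − T) + Q̇.
τ = M/ṁ = 275.28 s; T_ss = T_in + Q̇/(ṁ c_p) = 17.5 + 119/(5.34·2.07) = 28.266 °C.
Integrating: T(t) = T_ss + (T₀ − T_ss) e^(−t/τ).
T(123) = 28.266 + (-3.2655)·e^(−123/275.28) = 28.266 + (-3.2655)·0.63966 = 26.177 °C.

26.2 °C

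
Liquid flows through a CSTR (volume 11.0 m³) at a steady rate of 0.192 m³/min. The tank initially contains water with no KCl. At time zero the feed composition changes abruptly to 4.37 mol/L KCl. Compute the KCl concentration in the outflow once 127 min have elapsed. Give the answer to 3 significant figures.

3.89 mol/L

Mass balance on the solute (V constant): V dC/dt = Q(C_in − C).
So dC/dt = (C_in − C)/τ with τ = V/Q = 11.0/0.192 = 57.292 min.
This is linear first-order; C(t) = C_in + (C₀ − C_in) e^(−t/τ).
C(127) = 4.37 + (0 − 4.37)·e^(−127/57.292) = 4.37 + (-4.3700)·0.10897 = 3.8938 mol/L.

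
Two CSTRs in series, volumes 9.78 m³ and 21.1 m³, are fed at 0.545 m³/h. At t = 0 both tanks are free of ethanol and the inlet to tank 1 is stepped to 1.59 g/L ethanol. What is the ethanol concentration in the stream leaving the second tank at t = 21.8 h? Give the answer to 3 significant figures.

0.310 g/L

Time constants: τᵢ = Vᵢ/Q for each well-mixed tank.
τ₁ = 9.78/0.545 = 17.945 h; τ₂ = 21.1/0.545 = 38.716 h.
Tank 1: C₁ = C_in(1 − e^(−t/τ₁)). Tank 2 (τ₁ ≠ τ₂): C₂ = C_in[1 − (τ₁ e^(−t/τ₁) − τ₂ e^(−t/τ₂))/(τ₁ − τ₂)].
At t = 21.8: e^(−t/τ₁) = 0.29676, e^(−t/τ₂) = 0.56945.
C₂ = 1.59·[1 − (17.945·0.29676 − 38.716·0.56945)/(-20.771)] = 1.59·0.19495 = 0.30998 g/L.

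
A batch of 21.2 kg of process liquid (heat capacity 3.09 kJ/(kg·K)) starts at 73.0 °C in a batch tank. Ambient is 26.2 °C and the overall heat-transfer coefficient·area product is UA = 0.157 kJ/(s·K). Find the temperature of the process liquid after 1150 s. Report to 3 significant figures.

29.2 °C

Lumped-capacitance energy balance: M c_p dT/dt = UA(T_amb − T).
dT/dt = (T_ss − T)/τ with T_ss = T_amb = 26.200 °C, τ = M c_p/UA = 21.2·3.09/0.157 = 417.25 s.
This is linear first-order; T(t) = T_ss + (T₀ − T_ss) e^(−t/τ).
T(1150) = 26.200 + (46.800)·0.063536 = 29.173 °C.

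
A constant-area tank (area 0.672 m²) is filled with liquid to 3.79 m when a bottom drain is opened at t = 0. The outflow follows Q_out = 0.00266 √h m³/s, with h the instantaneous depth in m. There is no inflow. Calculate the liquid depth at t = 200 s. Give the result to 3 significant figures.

2.41 m

Accumulation of liquid (constant cross-section A): A dh/dt = −0.00266 √h.
This is separable: 2 d(√h)/dt = −0.00266/A, so √h = √h₀ − (0.00266/(2A)) t.
√h = √3.79 − 0.00266·200/(2·0.672) = 1.9468 − 0.39583 = 1.5510.
h = 1.5510² = 2.4055 m.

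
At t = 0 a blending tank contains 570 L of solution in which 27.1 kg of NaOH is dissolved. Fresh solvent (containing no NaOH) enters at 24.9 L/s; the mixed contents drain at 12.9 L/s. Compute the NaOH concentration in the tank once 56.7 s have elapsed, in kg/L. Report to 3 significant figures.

Let m(t) be the amount of NaOH. Volume: V(t) = V₀ + (Q_in − Q_out) t = 570 + 12.000 t; V(56.7) = 1250.4 L.
No NaOH enters, so dm/dt = −Q_out · (m/V).
dm/m = −Q_out dt/(V₀ + 12.000 t); integrating gives ln(m/m₀) = −(Q_out/(Q_in−Q_out)) ln(V/V₀).
m = m₀ (V₀/V)^(Q_out/(Q_in−Q_out)) = 27.1 × (570/1250.4)^(1.0750) = 11.647 kg.
C = m/V = 11.647/1250.4 = 0.0093145 kg/L.

0.00931 kg/L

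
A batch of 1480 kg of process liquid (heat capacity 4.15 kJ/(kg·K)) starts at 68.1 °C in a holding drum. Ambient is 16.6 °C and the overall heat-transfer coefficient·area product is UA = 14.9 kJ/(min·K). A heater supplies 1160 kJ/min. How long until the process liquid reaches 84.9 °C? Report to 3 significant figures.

418 min

Lumped-capacitance energy balance: M c_p dT/dt = UA(T_amb − T) + Q̇.
τ = M c_p/UA = 412.21 min; T_ss = T_amb + Q̇/UA = 16.6 + 1160/14.9 = 94.452 °C.
T(t) = T_ss + (T₀ − T_ss)e^(−t/τ); set T = 84.9:
t = −τ ln[(T − T_ss)/(T₀ − T_ss)] = −412.21 · ln(0.36249) = 418.30 min.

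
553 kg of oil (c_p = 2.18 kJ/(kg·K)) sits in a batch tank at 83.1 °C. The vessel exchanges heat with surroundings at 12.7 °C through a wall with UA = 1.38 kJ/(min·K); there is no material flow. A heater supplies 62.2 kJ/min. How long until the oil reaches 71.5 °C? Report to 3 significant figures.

M c_p dT/dt = −UA(T − T_amb) + Q̇.
τ = M c_p/UA = 873.58 min; T_ss = T_amb + Q̇/UA = 12.7 + 62.2/1.38 = 57.772 °C.
T(t) = T_ss + (T₀ − T_ss)e^(−t/τ); set T = 71.5:
t = −τ ln[(T − T_ss)/(T₀ − T_ss)] = −873.58 · ln(0.54200) = 535.06 min.

535 min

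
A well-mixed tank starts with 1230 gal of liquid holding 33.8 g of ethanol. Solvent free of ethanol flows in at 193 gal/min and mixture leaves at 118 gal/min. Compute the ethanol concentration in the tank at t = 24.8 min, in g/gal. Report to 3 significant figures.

0.00257 g/gal

Total volume: dV/dt = Q_in − Q_out = 75.000 gal/min, so V(t) = 1230 + 75.000 t and V(24.8) = 3090.0 gal.
No ethanol enters, so dm/dt = −Q_out · (m/V).
dm/m = −Q_out dt/(V₀ + 75.000 t); integrating gives ln(m/m₀) = −(Q_out/(Q_in−Q_out)) ln(V/V₀).
m = m₀ (V₀/V)^(Q_out/(Q_in−Q_out)) = 33.8 × (1230/3090.0)^(1.5733) = 7.9341 g.
C = m/V = 7.9341/3090.0 = 0.0025677 g/gal.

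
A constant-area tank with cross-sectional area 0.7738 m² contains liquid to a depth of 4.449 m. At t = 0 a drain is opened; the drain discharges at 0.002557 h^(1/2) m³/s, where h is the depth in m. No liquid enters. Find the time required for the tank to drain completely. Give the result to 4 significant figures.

1277 s

Unsteady balance on liquid volume: A dh/dt = −0.002557 √h.
This is separable: 2 d(√h)/dt = −0.002557/A, so √h = √h₀ − (0.002557/(2A)) t.
Set h = 0: 2√h₀ = (0.002557/A) t_empty ⇒ t_empty = 2A√h₀/0.002557.
t_empty = 2·0.7738·√4.449/0.002557 = 1.54760·2.10927/0.002557 = 1276.61 s.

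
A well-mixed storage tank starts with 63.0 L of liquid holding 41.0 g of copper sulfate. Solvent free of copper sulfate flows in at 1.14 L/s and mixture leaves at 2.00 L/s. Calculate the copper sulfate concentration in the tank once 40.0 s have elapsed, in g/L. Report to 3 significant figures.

0.228 g/L

Let m(t) be the amount of copper sulfate. Volume: V(t) = V₀ + (Q_in − Q_out) t = 63.0 − 0.86000 t; V(40.0) = 28.600 L.
Solute balance: dm/dt = 0 − Q_out C = −Q_out m/V(t).
dm/m = −Q_out dt/(V₀ − 0.86000 t); integrating gives ln(m/m₀) = −(Q_out/(Q_in−Q_out)) ln(V/V₀).
m = m₀ (V₀/V)^(Q_out/(Q_in−Q_out)) = 41.0 × (63.0/28.600)^(-2.3256) = 6.5338 g.
C = m/V = 6.5338/28.600 = 0.22846 g/L.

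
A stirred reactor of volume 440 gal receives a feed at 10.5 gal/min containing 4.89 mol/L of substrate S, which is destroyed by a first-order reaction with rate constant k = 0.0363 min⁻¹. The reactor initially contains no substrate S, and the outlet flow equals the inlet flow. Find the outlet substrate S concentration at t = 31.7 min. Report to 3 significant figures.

Species balance: V dC/dt = Q C_in − Q C − k V C.
dC/dt = (Q/V) C_in − (Q/V + k) C; effective rate a = Q/V + k = 0.023864 + 0.0363 = 0.060164 min⁻¹.
C_ss = Q C_in/(Q + kV) = 1.9396 mol/L; C(t) = C_ss + (C₀ − C_ss) e^(−a t).
C(31.7) = 1.9396 + (-1.9396)·e^(−0.060164·31.7) = 1.9396 + (-1.9396)·0.14850 = 1.6516 mol/L.

1.65 mol/L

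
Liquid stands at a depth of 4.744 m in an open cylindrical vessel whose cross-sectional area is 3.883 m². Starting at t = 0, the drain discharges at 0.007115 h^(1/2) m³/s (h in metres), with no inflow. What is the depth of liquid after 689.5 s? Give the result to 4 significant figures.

2.391 m

A dh/dt = −Q_out = −0.007115 √h.
Separate and integrate: 2(√h − √h₀) = −(0.007115/A) t.
√h = √4.744 − 0.007115·689.5/(2·3.883) = 2.17807 − 0.631701 = 1.54637.
h = 1.54637² = 2.39126 m.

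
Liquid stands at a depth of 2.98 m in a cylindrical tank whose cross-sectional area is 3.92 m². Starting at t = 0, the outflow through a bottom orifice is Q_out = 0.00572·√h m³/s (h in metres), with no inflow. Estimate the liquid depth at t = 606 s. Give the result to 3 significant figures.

1.65 m

With no inflow, A dh/dt = −0.00572 √h.
∫ h^(−1/2) dh = −(0.00572/A) ∫ dt, giving 2√h = 2√h₀ − (0.00572/A) t.
√h = √2.98 − 0.00572·606/(2·3.92) = 1.7263 − 0.44213 = 1.2841.
h = 1.2841² = 1.6490 m.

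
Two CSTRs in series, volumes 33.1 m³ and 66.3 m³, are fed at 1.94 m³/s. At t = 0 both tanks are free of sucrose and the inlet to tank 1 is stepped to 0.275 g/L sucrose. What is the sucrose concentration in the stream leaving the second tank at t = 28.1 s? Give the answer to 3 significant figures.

Species balance on tank i: dCᵢ/dt = (Cᵢ₋₁ − Cᵢ)/τᵢ with τᵢ = Vᵢ/Q.
τ₁ = 33.1/1.94 = 17.062 s; τ₂ = 66.3/1.94 = 34.175 s.
Tank 1: C₁ = C_in(1 − e^(−t/τ₁)). Tank 2 (τ₁ ≠ τ₂): C₂ = C_in[1 − (τ₁ e^(−t/τ₁) − τ₂ e^(−t/τ₂))/(τ₁ − τ₂)].
At t = 28.1: e^(−t/τ₁) = 0.19264, e^(−t/τ₂) = 0.43945.
C₂ = 0.275·[1 − (17.062·0.19264 − 34.175·0.43945)/(-17.113)] = 0.275·0.31448 = 0.086482 g/L.

0.0865 g/L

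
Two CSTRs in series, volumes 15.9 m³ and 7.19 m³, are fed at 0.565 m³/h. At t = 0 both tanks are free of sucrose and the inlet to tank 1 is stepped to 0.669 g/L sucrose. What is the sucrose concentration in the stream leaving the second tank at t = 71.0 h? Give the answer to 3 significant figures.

Time constants: τᵢ = Vᵢ/Q for each well-mixed tank.
τ₁ = 15.9/0.565 = 28.142 h; τ₂ = 7.19/0.565 = 12.726 h.
Solving the cascade with C₁(0)=C₂(0)=0 gives C₂(t) = C_in[1 − (τ₁ e^(−t/τ₁) − τ₂ e^(−t/τ₂))/(τ₁ − τ₂)].
At t = 71.0: e^(−t/τ₁) = 0.080222, e^(−t/τ₂) = 0.0037753.
C₂ = 0.669·[1 − (28.142·0.080222 − 12.726·0.0037753)/(15.416)] = 0.669·0.85667 = 0.57311 g/L.

0.573 g/L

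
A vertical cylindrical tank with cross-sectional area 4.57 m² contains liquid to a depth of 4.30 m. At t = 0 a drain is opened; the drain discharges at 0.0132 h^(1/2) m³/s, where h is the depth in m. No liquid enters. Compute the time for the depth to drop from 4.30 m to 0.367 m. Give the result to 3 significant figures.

A dh/dt = −Q_out = −0.0132 √h.
This is separable: 2 d(√h)/dt = −0.0132/A, so √h = √h₀ − (0.0132/(2A)) t.
t = 2A(√h₀ − √h)/0.0132 = 2·4.57·(√4.30 − √0.367)/0.0132
  = 9.1400 × (2.0736 − 0.60581) / 0.0132 = 1016.4 s.

1020 s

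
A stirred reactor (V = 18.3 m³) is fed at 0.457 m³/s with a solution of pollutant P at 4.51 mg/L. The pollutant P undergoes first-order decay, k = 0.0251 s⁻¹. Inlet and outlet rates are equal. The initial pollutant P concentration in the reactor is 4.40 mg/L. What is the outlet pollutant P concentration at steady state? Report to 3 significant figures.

2.25 mg/L

Species balance: V dC/dt = Q C_in − Q C − k V C.
At steady state: 0 = Q C_in − (Q + kV) C_ss, so C_ss = Q C_in/(Q + kV).
C_ss = 0.457·4.51/(0.457 + 0.0251·18.3) = 2.0611/0.91633 = 2.2493 mg/L.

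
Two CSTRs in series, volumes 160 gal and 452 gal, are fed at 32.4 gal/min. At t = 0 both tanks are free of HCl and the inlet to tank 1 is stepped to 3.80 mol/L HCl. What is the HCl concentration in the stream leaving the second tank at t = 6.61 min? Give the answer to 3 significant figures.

0.684 mol/L

Each tank obeys Vᵢ dCᵢ/dt = Q(Cᵢ₋₁ − Cᵢ), so τᵢ = Vᵢ/Q.
τ₁ = 160/32.4 = 4.9383 min; τ₂ = 452/32.4 = 13.951 min.
Solving the cascade with C₁(0)=C₂(0)=0 gives C₂(t) = C_in[1 − (τ₁ e^(−t/τ₁) − τ₂ e^(−t/τ₂))/(τ₁ − τ₂)].
At t = 6.61: e^(−t/τ₁) = 0.26223, e^(−t/τ₂) = 0.62262.
C₂ = 3.80·[1 − (4.9383·0.26223 − 13.951·0.62262)/(-9.0123)] = 3.80·0.17990 = 0.68363 mol/L.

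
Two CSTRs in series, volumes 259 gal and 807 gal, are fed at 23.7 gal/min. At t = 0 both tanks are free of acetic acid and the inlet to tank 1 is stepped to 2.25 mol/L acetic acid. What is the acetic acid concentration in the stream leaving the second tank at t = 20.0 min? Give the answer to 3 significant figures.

0.579 mol/L

Time constants: τᵢ = Vᵢ/Q for each well-mixed tank.
τ₁ = 259/23.7 = 10.928 min; τ₂ = 807/23.7 = 34.051 min.
Tank 1: C₁ = C_in(1 − e^(−t/τ₁)). Tank 2 (τ₁ ≠ τ₂): C₂ = C_in[1 − (τ₁ e^(−t/τ₁) − τ₂ e^(−t/τ₂))/(τ₁ − τ₂)].
At t = 20.0: e^(−t/τ₁) = 0.16039, e^(−t/τ₂) = 0.55579.
C₂ = 2.25·[1 − (10.928·0.16039 − 34.051·0.55579)/(-23.122)] = 2.25·0.25733 = 0.57900 mol/L.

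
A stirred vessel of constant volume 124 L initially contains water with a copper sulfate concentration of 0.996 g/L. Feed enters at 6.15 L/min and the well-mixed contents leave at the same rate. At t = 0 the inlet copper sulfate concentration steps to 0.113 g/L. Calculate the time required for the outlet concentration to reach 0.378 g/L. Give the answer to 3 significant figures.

24.3 min

Transient balance on the dissolved component: V dC/dt = Q(C_in − C), so τ = V/Q = 20.163 min.
C(t) = C_in + (C₀ − C_in) e^(−t/τ). Set C = 0.378 and solve for t:
e^(−t/τ) = (C − C_in)/(C₀ − C_in) = (0.378 − 0.113)/(0.996 − 0.113) = 0.30011
t = −τ ln(…) = 20.163 × 1.2036 = 24.268 min.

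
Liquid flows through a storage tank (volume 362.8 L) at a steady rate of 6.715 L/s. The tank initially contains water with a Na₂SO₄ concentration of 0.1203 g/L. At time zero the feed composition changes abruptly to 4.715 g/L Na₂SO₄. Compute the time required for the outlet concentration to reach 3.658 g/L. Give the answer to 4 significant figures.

79.39 s

Species balance: V dC/dt = Q(C_in − C) ⇒ τ = V/Q = 54.0283 s.
C(t) = C_in + (C₀ − C_in) e^(−t/τ). Set C = 3.658 and solve for t:
e^(−t/τ) = (C − C_in)/(C₀ − C_in) = (3.658 − 4.715)/(0.1203 − 4.715) = 0.230048
t = −τ ln(…) = 54.0283 × 1.46947 = 79.3929 s.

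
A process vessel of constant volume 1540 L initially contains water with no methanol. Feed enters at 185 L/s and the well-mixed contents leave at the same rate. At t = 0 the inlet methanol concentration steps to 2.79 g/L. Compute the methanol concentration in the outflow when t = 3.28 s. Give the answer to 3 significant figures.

0.909 g/L

Species balance on the tank: V dC/dt = Q(C_in − C).
Rewrite as dC/dt + C/τ = C_in/τ, τ = V/Q = 8.3243 s.
Integrating: C(t) = C_in + (C₀ − C_in) e^(−t/τ).
C(3.28) = 2.79 + (0 − 2.79)·e^(−3.28/8.3243) = 2.79 + (-2.7900)·0.67434 = 0.90860 g/L.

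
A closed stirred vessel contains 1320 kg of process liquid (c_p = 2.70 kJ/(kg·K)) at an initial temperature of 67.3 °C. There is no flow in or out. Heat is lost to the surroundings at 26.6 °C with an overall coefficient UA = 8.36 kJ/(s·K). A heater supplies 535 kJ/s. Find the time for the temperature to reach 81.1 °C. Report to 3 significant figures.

Lumped-capacitance energy balance: M c_p dT/dt = UA(T_amb − T) + Q̇.
τ = M c_p/UA = 426.32 s; T_ss = T_amb + Q̇/UA = 26.6 + 535/8.36 = 90.595 °C.
T(t) = T_ss + (T₀ − T_ss)e^(−t/τ); set T = 81.1:
t = −τ ln[(T − T_ss)/(T₀ − T_ss)] = −426.32 · ln(0.40760) = 382.60 s.

383 s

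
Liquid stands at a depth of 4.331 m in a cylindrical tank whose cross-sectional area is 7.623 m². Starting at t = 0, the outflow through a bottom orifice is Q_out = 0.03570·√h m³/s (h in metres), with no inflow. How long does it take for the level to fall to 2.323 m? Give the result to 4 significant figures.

With no inflow, A dh/dt = −0.03570 √h.
This is separable: 2 d(√h)/dt = −0.03570/A, so √h = √h₀ − (0.03570/(2A)) t.
t = 2A(√h₀ − √h)/0.03570 = 2·7.623·(√4.331 − √2.323)/0.03570
  = 15.2460 × (2.08111 − 1.52414) / 0.03570 = 237.857 s.

237.9 s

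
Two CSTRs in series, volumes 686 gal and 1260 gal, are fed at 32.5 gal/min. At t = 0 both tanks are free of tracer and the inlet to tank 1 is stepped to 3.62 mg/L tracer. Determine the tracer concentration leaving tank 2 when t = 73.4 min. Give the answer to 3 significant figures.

Time constants: τᵢ = Vᵢ/Q for each well-mixed tank.
τ₁ = 686/32.5 = 21.108 min; τ₂ = 1260/32.5 = 38.769 min.
Solving the cascade with C₁(0)=C₂(0)=0 gives C₂(t) = C_in[1 − (τ₁ e^(−t/τ₁) − τ₂ e^(−t/τ₂))/(τ₁ − τ₂)].
At t = 73.4: e^(−t/τ₁) = 0.030887, e^(−t/τ₂) = 0.15058.
C₂ = 3.62·[1 − (21.108·0.030887 − 38.769·0.15058)/(-17.662)] = 3.62·0.70637 = 2.5571 mg/L.

2.56 mg/L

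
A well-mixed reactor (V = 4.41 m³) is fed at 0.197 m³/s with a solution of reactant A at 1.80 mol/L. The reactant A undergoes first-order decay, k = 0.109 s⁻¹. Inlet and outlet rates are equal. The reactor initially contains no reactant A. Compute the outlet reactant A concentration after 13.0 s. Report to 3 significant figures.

Species balance: V dC/dt = Q C_in − Q C − k V C.
dC/dt = (Q/V) C_in − (Q/V + k) C; effective rate a = Q/V + k = 0.044671 + 0.109 = 0.15367 s⁻¹.
C_ss = Q C_in/(Q + kV) = 0.52325 mol/L; C(t) = C_ss + (C₀ − C_ss) e^(−a t).
C(13.0) = 0.52325 + (-0.52325)·e^(−0.15367·13.0) = 0.52325 + (-0.52325)·0.13564 = 0.45227 mol/L.

0.452 mol/L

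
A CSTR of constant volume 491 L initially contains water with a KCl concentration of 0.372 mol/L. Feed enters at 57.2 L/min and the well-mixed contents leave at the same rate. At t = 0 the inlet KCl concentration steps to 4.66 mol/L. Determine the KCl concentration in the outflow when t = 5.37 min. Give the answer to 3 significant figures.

Mass balance on the solute (V constant): V dC/dt = Q(C_in − C).
So dC/dt = (C_in − C)/τ with τ = V/Q = 491/57.2 = 8.5839 min.
Solution: C(t) = C_in + (C₀ − C_in) e^(−t/τ).
C(5.37) = 4.66 + (0.372 − 4.66)·e^(−5.37/8.5839) = 4.66 + (-4.2880)·0.53495 = 2.3661 mol/L.

2.37 mol/L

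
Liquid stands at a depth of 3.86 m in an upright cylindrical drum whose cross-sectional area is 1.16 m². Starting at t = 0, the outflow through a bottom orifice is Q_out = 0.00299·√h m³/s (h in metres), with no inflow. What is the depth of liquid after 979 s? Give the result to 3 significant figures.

0.494 m

A dh/dt = −Q_out = −0.00299 √h.
∫ h^(−1/2) dh = −(0.00299/A) ∫ dt, giving 2√h = 2√h₀ − (0.00299/A) t.
√h = √3.86 − 0.00299·979/(2·1.16) = 1.9647 − 1.2617 = 0.70296.
h = 0.70296² = 0.49415 m.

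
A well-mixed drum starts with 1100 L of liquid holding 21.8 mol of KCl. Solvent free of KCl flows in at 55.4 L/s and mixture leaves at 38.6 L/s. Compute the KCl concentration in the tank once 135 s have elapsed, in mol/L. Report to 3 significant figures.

0.000495 mol/L

Let m(t) be the amount of KCl. Volume: V(t) = V₀ + (Q_in − Q_out) t = 1100 + 16.800 t; V(135) = 3368.0 L.
Species balance (pure solvent in): dm/dt = −Q_out · m/V(t).
Separate: dm/m = −Q_out dt/V(t) ⇒ ln(m/m₀) = −(Q_out/(Q_in−Q_out)) ln(V/V₀).
m = m₀ (V₀/V)^(Q_out/(Q_in−Q_out)) = 21.8 × (1100/3368.0)^(2.2976) = 1.6667 mol.
C = m/V = 1.6667/3368.0 = 0.00049487 mol/L.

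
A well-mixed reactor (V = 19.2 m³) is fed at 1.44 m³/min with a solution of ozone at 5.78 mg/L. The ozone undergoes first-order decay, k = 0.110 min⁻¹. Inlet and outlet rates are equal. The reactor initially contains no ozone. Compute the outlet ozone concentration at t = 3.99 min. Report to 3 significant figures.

V dC/dt = Q(C_in − C) − k V C.
This is linear with rate a = Q/V + k = 0.18500 min⁻¹.
C_ss = Q C_in/(Q + kV) = 2.3432 mg/L; C(t) = C_ss + (C₀ − C_ss) e^(−a t).
C(3.99) = 2.3432 + (-2.3432)·e^(−0.18500·3.99) = 2.3432 + (-2.3432)·0.47800 = 1.2232 mg/L.

1.22 mg/L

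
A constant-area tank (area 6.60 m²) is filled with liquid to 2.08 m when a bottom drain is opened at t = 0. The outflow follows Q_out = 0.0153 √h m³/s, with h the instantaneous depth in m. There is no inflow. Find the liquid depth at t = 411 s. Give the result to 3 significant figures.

With no inflow, A dh/dt = −0.0153 √h.
Separate and integrate: 2(√h − √h₀) = −(0.0153/A) t.
√h = √2.08 − 0.0153·411/(2·6.60) = 1.4422 − 0.47639 = 0.96583.
h = 0.96583² = 0.93284 m.

0.933 m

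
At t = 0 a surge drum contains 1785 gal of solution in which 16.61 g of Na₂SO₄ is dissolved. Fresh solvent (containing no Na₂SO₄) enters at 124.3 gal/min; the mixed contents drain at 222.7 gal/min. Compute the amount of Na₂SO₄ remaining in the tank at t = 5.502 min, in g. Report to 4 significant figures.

7.331 g

Let m(t) be the amount of Na₂SO₄. Volume: V(t) = V₀ + (Q_in − Q_out) t = 1785 − 98.4000 t; V(5.502) = 1243.60 gal.
Species balance (pure solvent in): dm/dt = −Q_out · m/V(t).
dm/m = −Q_out dt/(V₀ − 98.4000 t); integrating gives ln(m/m₀) = −(Q_out/(Q_in−Q_out)) ln(V/V₀).
m = m₀ (V₀/V)^(Q_out/(Q_in−Q_out)) = 16.61 × (1785/1243.60)^(-2.26321) = 7.33068 g.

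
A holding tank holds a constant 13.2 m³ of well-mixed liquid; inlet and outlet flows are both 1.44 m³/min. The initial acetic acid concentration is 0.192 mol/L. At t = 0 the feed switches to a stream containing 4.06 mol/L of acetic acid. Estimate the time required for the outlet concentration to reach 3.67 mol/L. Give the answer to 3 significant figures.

Species balance: V dC/dt = Q(C_in − C) ⇒ τ = V/Q = 9.1667 min.
C(t) = C_in + (C₀ − C_in) e^(−t/τ). Set C = 3.67 and solve for t:
e^(−t/τ) = (C − C_in)/(C₀ − C_in) = (3.67 − 4.06)/(0.192 − 4.06) = 0.10083
t = −τ ln(…) = 9.1667 × 2.2943 = 21.032 min.

21.0 min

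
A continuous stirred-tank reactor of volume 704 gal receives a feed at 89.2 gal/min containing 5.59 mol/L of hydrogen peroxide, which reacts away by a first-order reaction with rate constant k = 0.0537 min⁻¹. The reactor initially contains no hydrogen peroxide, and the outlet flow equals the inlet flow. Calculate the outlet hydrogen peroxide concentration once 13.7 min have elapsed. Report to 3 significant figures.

3.59 mol/L

Accumulation = in − out − consumed: V dC/dt = Q C_in − Q C − k V C.
dC/dt = (Q/V) C_in − (Q/V + k) C; effective rate a = Q/V + k = 0.12670 + 0.0537 = 0.18040 min⁻¹.
C_ss = Q C_in/(Q + kV) = 3.9261 mol/L; C(t) = C_ss + (C₀ − C_ss) e^(−a t).
C(13.7) = 3.9261 + (-3.9261)·e^(−0.18040·13.7) = 3.9261 + (-3.9261)·0.084455 = 3.5945 mol/L.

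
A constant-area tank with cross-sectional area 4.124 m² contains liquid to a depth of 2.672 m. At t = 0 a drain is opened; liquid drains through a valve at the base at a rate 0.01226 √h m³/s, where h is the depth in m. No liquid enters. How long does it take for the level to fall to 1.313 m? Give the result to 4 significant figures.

A dh/dt = −Q_out = −0.01226 √h.
Separate and integrate: 2(√h − √h₀) = −(0.01226/A) t.
t = 2A(√h₀ − √h)/0.01226 = 2·4.124·(√2.672 − √1.313)/0.01226
  = 8.24800 × (1.63463 − 1.14586) / 0.01226 = 328.819 s.

328.8 s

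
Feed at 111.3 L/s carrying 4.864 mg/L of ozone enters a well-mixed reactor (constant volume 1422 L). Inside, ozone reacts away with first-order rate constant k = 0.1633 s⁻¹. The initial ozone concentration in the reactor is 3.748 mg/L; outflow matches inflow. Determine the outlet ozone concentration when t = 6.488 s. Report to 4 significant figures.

Species balance: V dC/dt = Q C_in − Q C − k V C.
This is linear with rate a = Q/V + k = 0.241570 s⁻¹.
C_ss = Q C_in/(Q + kV) = 1.57596 mg/L; C(t) = C_ss + (C₀ − C_ss) e^(−a t).
C(6.488) = 1.57596 + (2.17204)·e^(−0.241570·6.488) = 1.57596 + (2.17204)·0.208606 = 2.02906 mg/L.

2.029 mg/L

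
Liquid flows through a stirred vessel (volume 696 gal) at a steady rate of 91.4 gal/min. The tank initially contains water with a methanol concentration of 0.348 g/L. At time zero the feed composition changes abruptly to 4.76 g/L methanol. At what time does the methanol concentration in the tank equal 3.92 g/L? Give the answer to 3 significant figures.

12.6 min

Transient balance on the dissolved component: V dC/dt = Q(C_in − C), so τ = V/Q = 7.6149 min.
C(t) = C_in + (C₀ − C_in) e^(−t/τ). Set C = 3.92 and solve for t:
e^(−t/τ) = (C − C_in)/(C₀ − C_in) = (3.92 − 4.76)/(0.348 − 4.76) = 0.19039
t = −τ ln(…) = 7.6149 × 1.6587 = 12.631 min.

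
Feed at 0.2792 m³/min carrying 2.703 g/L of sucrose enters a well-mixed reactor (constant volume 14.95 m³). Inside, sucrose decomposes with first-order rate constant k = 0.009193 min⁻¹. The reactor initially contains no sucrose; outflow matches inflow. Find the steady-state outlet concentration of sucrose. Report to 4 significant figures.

V dC/dt = Q(C_in − C) − k V C.
Steady state (dC/dt = 0): C_ss = Q C_in/(Q + kV) = C_in/(1 + kV/Q).
C_ss = 0.2792·2.703/(0.2792 + 0.009193·14.95) = 0.754678/0.416635 = 1.81136 g/L.

1.811 g/L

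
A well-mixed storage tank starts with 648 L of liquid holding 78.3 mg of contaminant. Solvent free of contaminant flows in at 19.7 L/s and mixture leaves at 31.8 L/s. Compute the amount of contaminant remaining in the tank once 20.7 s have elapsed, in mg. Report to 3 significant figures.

Total volume: dV/dt = Q_in − Q_out = -12.100 L/s, so V(t) = 648 − 12.100 t and V(20.7) = 397.53 L.
Solute balance: dm/dt = 0 − Q_out C = −Q_out m/V(t).
Separate: dm/m = −Q_out dt/V(t) ⇒ ln(m/m₀) = −(Q_out/(Q_in−Q_out)) ln(V/V₀).
m = m₀ (V₀/V)^(Q_out/(Q_in−Q_out)) = 78.3 × (648/397.53)^(-2.6281) = 21.680 mg.

21.7 mg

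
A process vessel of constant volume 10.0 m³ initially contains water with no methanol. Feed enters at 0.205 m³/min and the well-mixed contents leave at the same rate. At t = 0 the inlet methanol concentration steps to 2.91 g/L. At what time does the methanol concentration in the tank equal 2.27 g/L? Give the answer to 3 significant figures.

73.9 min

Species balance: V dC/dt = Q(C_in − C) ⇒ τ = V/Q = 48.780 min.
C(t) = C_in + (C₀ − C_in) e^(−t/τ). Set C = 2.27 and solve for t:
e^(−t/τ) = (C − C_in)/(C₀ − C_in) = (2.27 − 2.91)/(0 − 2.91) = 0.21993
t = −τ ln(…) = 48.780 × 1.5144 = 73.875 min.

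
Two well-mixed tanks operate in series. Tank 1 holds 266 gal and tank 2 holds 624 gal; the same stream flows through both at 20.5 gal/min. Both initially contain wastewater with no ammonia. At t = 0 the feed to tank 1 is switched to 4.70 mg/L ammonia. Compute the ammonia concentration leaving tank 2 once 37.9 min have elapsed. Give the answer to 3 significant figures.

Species balance on tank i: dCᵢ/dt = (Cᵢ₋₁ − Cᵢ)/τᵢ with τᵢ = Vᵢ/Q.
τ₁ = 266/20.5 = 12.976 min; τ₂ = 624/20.5 = 30.439 min.
Tank 1: C₁ = C_in(1 − e^(−t/τ₁)). Tank 2 (τ₁ ≠ τ₂): C₂ = C_in[1 − (τ₁ e^(−t/τ₁) − τ₂ e^(−t/τ₂))/(τ₁ − τ₂)].
At t = 37.9: e^(−t/τ₁) = 0.053887, e^(−t/τ₂) = 0.28791.
C₂ = 4.70·[1 − (12.976·0.053887 − 30.439·0.28791)/(-17.463)] = 4.70·0.53821 = 2.5296 mg/L.

2.53 mg/L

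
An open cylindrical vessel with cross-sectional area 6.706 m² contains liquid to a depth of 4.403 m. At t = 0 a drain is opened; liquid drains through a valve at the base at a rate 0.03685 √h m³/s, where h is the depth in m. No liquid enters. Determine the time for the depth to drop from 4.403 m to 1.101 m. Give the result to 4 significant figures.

A dh/dt = −Q_out = −0.03685 √h.
∫ h^(−1/2) dh = −(0.03685/A) ∫ dt, giving 2√h = 2√h₀ − (0.03685/A) t.
t = 2A(√h₀ − √h)/0.03685 = 2·6.706·(√4.403 − √1.101)/0.03685
  = 13.4120 × (2.09833 − 1.04929) / 0.03685 = 381.813 s.

381.8 s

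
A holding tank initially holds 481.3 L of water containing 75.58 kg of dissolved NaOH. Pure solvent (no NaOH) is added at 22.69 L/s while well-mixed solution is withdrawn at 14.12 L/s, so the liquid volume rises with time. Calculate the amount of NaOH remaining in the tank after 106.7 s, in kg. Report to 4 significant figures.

13.08 kg

Total volume: dV/dt = Q_in − Q_out = 8.57000 L/s, so V(t) = 481.3 + 8.57000 t and V(106.7) = 1395.72 L.
Solute balance: dm/dt = 0 − Q_out C = −Q_out m/V(t).
dm/m = −Q_out dt/(V₀ + 8.57000 t); integrating gives ln(m/m₀) = −(Q_out/(Q_in−Q_out)) ln(V/V₀).
m = m₀ (V₀/V)^(Q_out/(Q_in−Q_out)) = 75.58 × (481.3/1395.72)^(1.64761) = 13.0792 kg.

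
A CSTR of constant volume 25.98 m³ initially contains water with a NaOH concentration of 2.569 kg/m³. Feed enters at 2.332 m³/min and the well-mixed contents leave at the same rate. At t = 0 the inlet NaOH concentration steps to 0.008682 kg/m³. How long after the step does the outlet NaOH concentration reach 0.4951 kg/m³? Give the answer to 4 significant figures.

Unsteady species balance (constant V, well mixed): V dC/dt = Q(C_in − C), so τ = V/Q = 11.1407 min.
C(t) = C_in + (C₀ − C_in) e^(−t/τ). Set C = 0.4951 and solve for t:
e^(−t/τ) = (C − C_in)/(C₀ − C_in) = (0.4951 − 0.008682)/(2.569 − 0.008682) = 0.189983
t = −τ ln(…) = 11.1407 × 1.66082 = 18.5026 min.

18.50 min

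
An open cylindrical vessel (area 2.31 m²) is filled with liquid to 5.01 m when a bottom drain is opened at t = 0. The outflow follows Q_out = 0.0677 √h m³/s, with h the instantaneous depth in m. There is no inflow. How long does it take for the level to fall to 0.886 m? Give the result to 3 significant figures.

With no inflow, A dh/dt = −0.0677 √h.
∫ h^(−1/2) dh = −(0.0677/A) ∫ dt, giving 2√h = 2√h₀ − (0.0677/A) t.
t = 2A(√h₀ − √h)/0.0677 = 2·2.31·(√5.01 − √0.886)/0.0677
  = 4.6200 × (2.2383 − 0.94128) / 0.0677 = 88.512 s.

88.5 s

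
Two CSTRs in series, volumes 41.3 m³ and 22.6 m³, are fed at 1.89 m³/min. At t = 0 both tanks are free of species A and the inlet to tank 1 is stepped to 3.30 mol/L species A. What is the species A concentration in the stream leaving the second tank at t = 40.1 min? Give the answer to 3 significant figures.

Time constants: τᵢ = Vᵢ/Q for each well-mixed tank.
τ₁ = 41.3/1.89 = 21.852 min; τ₂ = 22.6/1.89 = 11.958 min.
Solving the cascade with C₁(0)=C₂(0)=0 gives C₂(t) = C_in[1 − (τ₁ e^(−t/τ₁) − τ₂ e^(−t/τ₂))/(τ₁ − τ₂)].
At t = 40.1: e^(−t/τ₁) = 0.15960, e^(−t/τ₂) = 0.034962.
C₂ = 3.30·[1 − (21.852·0.15960 − 11.958·0.034962)/(9.8942)] = 3.30·0.68977 = 2.2762 mol/L.

2.28 mol/L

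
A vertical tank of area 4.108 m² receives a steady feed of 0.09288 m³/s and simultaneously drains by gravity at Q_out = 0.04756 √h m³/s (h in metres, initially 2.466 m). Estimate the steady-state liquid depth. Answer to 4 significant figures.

3.814 m

A dh/dt = Q_in − 0.04756 √h. Steady state requires inflow = outflow:
Q_in = 0.04756 √h_ss ⇒ √h_ss = 0.09288/0.04756 = 1.95290.
h_ss = 1.95290² = 3.81382 m. (Since h₀ = 2.466 m < h_ss, the level will rise toward this value.)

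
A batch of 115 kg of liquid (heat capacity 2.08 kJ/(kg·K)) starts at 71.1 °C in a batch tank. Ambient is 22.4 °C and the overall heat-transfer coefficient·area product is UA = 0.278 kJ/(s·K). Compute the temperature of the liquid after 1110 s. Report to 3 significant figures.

M c_p dT/dt = −UA(T − T_amb).
dT/dt = (T_ss − T)/τ with T_ss = T_amb = 22.400 °C, τ = M c_p/UA = 115·2.08/0.278 = 860.43 s.
Integrating: T(t) = T_ss + (T₀ − T_ss) e^(−t/τ).
T(1110) = 22.400 + (48.700)·0.27526 = 35.805 °C.

35.8 °C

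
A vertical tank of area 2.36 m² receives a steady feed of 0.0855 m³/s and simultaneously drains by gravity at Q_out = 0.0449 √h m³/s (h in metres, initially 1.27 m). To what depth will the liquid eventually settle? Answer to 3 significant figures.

3.63 m

Unsteady balance on liquid volume: A dh/dt = Q_in − 0.0449 √h. At steady state dh/dt = 0:
Q_in = 0.0449 √h_ss ⇒ √h_ss = 0.0855/0.0449 = 1.9042.
h_ss = 1.9042² = 3.6261 m. (Since h₀ = 1.27 m < h_ss, the level will rise toward this value.)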